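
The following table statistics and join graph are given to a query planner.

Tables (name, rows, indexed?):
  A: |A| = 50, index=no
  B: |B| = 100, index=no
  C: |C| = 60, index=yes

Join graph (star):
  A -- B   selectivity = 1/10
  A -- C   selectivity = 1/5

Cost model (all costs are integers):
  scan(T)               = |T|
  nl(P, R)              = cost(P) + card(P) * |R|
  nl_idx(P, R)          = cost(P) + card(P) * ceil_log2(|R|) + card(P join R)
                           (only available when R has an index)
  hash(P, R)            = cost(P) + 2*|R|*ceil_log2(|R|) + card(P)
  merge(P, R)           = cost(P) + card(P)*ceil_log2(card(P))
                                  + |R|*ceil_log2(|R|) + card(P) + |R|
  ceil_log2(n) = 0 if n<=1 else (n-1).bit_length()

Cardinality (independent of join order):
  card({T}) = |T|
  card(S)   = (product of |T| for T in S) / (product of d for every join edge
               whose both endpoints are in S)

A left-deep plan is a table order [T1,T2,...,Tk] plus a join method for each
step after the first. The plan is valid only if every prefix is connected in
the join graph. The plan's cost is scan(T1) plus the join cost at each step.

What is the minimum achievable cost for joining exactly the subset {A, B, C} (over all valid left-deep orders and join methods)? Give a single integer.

2020

Selinger DP over subsets of {A,B,C}:
  {A}: scan cost=50, card=50
  {B}: scan cost=100, card=100
  {C}: scan cost=60, card=60
  {AB}: card=500; try (A,hash)→800, (B,merge)→1200, (A,merge)→1250, (B,hash)→1500, (B,nl)→5050, (A,nl)→5100; best=800 via (A,hash)
  {AC}: card=600; try (A,hash)→720, (C,hash)→820, (C,merge)→820, (A,merge)→830, (C,nl_idx)→950, (C,nl)→3050 …(+1); best=720 via (A,hash)
  {ABC}: card=6000; try (C,hash)→2020, (B,hash)→2720, (C,merge)→6220, (B,merge)→8120, (C,nl_idx)→9800, (C,nl)→30800 …(+1); best=2020 via (C,hash)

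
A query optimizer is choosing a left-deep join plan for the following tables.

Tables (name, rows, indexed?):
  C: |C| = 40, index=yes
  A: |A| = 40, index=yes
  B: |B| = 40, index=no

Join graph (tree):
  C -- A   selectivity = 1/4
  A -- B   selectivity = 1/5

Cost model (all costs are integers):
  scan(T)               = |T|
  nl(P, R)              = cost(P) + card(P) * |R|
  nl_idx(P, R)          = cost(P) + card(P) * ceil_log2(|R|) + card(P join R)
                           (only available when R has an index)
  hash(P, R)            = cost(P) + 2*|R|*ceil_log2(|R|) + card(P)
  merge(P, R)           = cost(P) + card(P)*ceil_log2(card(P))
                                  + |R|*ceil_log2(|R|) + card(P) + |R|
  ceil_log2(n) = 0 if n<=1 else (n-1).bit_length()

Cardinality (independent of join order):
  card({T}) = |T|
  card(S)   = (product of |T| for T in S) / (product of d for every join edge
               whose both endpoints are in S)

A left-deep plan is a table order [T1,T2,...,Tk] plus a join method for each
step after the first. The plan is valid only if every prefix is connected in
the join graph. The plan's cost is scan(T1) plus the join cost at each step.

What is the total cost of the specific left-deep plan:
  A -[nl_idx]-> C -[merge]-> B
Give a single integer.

4960

step 1: scan A: cost=40, card=40
step 2: join C via nl_idx
    card(P join C) = 40*40/(4) = 400
    cost = 40 + 40*6 + 400 = 680
step 3: join B via merge
    card(P join B) = 400*40/(5) = 3200
    cost = 680 + 400*9 + 40*6 + 400 + 40 = 4960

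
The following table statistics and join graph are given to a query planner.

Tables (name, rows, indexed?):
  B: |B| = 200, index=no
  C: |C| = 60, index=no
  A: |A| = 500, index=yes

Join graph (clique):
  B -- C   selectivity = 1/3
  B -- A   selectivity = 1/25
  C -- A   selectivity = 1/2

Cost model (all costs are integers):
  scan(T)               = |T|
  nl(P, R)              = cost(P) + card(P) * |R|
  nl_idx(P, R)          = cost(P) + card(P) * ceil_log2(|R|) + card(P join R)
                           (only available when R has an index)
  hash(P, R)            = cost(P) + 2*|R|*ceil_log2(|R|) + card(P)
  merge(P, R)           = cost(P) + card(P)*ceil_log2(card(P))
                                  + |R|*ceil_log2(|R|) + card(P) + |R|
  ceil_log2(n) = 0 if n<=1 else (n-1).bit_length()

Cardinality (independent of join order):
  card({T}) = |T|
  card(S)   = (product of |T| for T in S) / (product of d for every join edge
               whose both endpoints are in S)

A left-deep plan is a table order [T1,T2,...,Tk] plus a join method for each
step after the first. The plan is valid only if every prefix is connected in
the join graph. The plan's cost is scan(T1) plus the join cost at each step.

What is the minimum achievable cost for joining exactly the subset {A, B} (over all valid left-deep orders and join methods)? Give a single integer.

Selinger DP over subsets of {A,B}:
  {B}: scan cost=200, card=200
  {A}: scan cost=500, card=500
  {AB}: card=4000; try (B,hash)→4200, (A,nl_idx)→6000, (A,merge)→7000, (B,merge)→7300, (A,hash)→9400, (A,nl)→100200 …(+1); best=4200 via (B,hash)

4200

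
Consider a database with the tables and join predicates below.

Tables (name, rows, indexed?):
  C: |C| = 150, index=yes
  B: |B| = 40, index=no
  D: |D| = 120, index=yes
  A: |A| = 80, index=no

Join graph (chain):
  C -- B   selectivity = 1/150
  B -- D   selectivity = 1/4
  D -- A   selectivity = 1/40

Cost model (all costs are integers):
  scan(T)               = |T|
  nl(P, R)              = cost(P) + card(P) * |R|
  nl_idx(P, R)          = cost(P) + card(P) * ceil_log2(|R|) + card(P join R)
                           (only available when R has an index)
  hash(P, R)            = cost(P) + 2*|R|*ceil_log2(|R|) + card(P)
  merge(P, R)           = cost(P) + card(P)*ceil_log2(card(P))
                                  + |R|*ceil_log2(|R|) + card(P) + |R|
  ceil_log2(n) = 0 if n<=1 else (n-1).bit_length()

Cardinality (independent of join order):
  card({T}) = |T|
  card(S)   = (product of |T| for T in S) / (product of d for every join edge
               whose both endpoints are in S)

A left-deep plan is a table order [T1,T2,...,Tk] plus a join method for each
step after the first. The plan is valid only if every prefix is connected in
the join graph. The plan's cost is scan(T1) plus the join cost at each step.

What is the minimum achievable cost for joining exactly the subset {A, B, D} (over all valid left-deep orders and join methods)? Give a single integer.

Selinger DP over subsets of {A,B,D}:
  {B}: scan cost=40, card=40
  {D}: scan cost=120, card=120
  {A}: scan cost=80, card=80
  {BD}: card=1200; try (B,hash)→720, (D,merge)→1280, (B,merge)→1360, (D,nl_idx)→1520, (D,hash)→1760, (D,nl)→4840 …(+1); best=720 via (B,hash)
  {AD}: card=240; try (D,nl_idx)→880, (A,hash)→1360, (D,merge)→1680, (A,merge)→1720, (D,hash)→1840, (D,nl)→9680 …(+1); best=880 via (D,nl_idx)
  {ABD}: card=2400; try (B,hash)→1600, (A,hash)→3040, (B,merge)→3320, (B,nl)→10480, (A,merge)→15760, (A,nl)→96720; best=1600 via (B,hash)

1600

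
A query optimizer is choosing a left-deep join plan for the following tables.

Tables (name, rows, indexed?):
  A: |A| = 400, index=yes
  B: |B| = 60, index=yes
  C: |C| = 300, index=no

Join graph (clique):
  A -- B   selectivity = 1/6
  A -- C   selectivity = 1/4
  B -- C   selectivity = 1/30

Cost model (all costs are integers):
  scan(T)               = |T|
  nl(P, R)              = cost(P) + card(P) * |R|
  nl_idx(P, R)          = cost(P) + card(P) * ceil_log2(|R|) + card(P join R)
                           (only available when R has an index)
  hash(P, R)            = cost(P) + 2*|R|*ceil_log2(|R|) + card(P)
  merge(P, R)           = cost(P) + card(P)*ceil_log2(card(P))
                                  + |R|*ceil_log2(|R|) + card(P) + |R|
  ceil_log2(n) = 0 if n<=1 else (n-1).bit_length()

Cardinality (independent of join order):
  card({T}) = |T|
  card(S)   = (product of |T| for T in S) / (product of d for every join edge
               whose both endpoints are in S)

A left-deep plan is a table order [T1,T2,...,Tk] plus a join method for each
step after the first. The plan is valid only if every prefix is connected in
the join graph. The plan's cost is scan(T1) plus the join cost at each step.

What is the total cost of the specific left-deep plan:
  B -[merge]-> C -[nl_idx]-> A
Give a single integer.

step 1: scan B: cost=60, card=60
step 2: join C via merge
    card(P join C) = 60*300/(30) = 600
    cost = 60 + 60*6 + 300*9 + 60 + 300 = 3480
step 3: join A via nl_idx
    card(P join A) = 600*400/(6*4) = 10000
    cost = 3480 + 600*9 + 10000 = 18880

18880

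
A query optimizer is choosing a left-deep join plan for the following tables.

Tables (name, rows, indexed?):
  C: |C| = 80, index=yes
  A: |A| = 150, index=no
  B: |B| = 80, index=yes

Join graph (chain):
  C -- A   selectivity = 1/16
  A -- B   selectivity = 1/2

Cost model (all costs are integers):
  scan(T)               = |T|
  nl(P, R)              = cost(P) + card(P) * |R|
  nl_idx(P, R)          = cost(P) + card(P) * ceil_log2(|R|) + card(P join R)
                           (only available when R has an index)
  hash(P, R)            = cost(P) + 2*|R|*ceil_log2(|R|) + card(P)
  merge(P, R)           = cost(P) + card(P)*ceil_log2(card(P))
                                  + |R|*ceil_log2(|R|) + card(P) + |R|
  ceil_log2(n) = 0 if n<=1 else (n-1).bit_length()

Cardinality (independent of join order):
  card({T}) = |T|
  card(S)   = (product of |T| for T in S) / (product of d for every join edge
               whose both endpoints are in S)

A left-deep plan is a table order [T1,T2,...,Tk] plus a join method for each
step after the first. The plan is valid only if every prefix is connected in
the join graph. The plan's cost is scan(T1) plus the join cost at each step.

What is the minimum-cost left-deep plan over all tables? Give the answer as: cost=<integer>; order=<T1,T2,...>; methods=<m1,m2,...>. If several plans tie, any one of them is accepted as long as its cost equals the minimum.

cost=3290; order=A,C,B; methods=hash,hash

Selinger DP (subsets sized 1..n):
  {C}: scan cost=80, card=80
  {A}: scan cost=150, card=150
  {B}: scan cost=80, card=80
  {AC}: card=750; try (C,hash)→1420, (C,nl_idx)→1950, (A,merge)→2070, (C,merge)→2140, (A,hash)→2560, (A,nl)→12080 …(+1); best=1420 via (C,hash)
  {AB}: card=6000; try (B,hash)→1420, (A,merge)→2070, (B,merge)→2140, (A,hash)→2560, (B,nl_idx)→7200, (A,nl)→12080 …(+1); best=1420 via (B,hash)
  {ABC}: card=30000; try (B,hash)→3290, (C,hash)→8540, (B,merge)→10310, (B,nl_idx)→36670, (B,nl)→61420, (C,nl_idx)→73420 …(+2); best=3290 via (B,hash)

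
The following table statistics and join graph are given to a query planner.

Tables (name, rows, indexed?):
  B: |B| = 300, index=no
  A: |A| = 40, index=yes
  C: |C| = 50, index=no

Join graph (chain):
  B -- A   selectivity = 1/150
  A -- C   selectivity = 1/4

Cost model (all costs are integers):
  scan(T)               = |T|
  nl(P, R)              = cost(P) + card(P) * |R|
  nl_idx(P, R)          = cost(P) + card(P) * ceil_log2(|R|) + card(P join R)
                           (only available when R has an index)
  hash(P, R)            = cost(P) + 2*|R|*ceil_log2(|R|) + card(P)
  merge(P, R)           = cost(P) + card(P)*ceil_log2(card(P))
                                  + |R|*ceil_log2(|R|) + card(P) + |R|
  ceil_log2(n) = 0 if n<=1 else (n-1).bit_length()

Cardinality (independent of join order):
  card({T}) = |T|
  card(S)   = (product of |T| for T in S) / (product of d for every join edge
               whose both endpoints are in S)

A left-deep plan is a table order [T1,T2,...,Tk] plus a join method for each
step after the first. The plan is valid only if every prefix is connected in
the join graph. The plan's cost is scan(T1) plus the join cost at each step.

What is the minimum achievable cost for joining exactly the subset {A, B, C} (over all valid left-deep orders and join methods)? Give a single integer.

Selinger DP over subsets of {A,B,C}:
  {B}: scan cost=300, card=300
  {A}: scan cost=40, card=40
  {C}: scan cost=50, card=50
  {AB}: card=80; try (A,hash)→1080, (A,nl_idx)→2180, (B,merge)→3320, (A,merge)→3580, (B,hash)→5480, (B,nl)→12040 …(+1); best=1080 via (A,hash)
  {AC}: card=500; try (A,hash)→580, (C,merge)→670, (C,hash)→680, (A,merge)→680, (A,nl_idx)→850, (C,nl)→2040 …(+1); best=580 via (A,hash)
  {ABC}: card=1000; try (C,hash)→1760, (C,merge)→2070, (C,nl)→5080, (B,hash)→6480, (B,merge)→8580, (B,nl)→150580; best=1760 via (C,hash)

1760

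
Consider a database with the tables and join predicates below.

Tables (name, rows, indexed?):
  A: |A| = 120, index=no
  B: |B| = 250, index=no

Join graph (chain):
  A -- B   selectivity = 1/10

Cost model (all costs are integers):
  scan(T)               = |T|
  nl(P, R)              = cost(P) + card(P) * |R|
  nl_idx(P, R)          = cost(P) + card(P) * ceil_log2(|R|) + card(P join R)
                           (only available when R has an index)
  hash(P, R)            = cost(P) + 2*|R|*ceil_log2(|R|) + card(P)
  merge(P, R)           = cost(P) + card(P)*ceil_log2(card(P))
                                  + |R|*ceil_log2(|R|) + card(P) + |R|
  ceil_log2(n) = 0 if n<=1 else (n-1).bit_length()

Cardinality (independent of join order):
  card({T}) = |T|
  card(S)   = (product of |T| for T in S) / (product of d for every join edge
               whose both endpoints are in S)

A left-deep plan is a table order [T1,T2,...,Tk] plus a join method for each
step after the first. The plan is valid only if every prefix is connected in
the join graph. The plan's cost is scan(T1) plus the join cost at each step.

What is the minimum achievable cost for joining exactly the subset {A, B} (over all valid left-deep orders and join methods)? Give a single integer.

2180

Selinger DP over subsets of {A,B}:
  {A}: scan cost=120, card=120
  {B}: scan cost=250, card=250
  {AB}: card=3000; try (A,hash)→2180, (B,merge)→3330, (A,merge)→3460, (B,hash)→4240, (B,nl)→30120, (A,nl)→30250; best=2180 via (A,hash)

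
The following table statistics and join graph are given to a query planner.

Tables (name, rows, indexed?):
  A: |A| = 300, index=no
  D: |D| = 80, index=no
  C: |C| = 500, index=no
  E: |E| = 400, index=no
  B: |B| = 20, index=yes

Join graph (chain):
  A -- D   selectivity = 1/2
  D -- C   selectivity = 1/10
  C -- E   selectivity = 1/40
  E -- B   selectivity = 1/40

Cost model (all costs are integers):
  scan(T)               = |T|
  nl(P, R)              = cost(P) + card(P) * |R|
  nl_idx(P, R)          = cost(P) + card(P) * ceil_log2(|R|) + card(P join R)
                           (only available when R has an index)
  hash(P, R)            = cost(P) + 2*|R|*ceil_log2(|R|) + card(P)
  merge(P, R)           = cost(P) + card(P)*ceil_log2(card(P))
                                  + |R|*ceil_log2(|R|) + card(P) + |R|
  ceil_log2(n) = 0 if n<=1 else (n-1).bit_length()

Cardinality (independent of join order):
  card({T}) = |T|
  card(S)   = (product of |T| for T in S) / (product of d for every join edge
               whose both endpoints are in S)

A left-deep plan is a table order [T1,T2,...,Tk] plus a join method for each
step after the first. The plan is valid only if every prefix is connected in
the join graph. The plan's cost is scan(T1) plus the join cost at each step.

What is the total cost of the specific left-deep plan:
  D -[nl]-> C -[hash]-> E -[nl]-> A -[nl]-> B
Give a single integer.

step 1: scan D: cost=80, card=80
step 2: join C via nl
    card(P join C) = 80*500/(10) = 4000
    cost = 80 + 80*500 = 40080
step 3: join E via hash
    card(P join E) = 4000*400/(40) = 40000
    cost = 40080 + 2*400*9 + 4000 = 51280
step 4: join A via nl
    card(P join A) = 40000*300/(2) = 6000000
    cost = 51280 + 40000*300 = 12051280
step 5: join B via nl
    card(P join B) = 6000000*20/(40) = 3000000
    cost = 12051280 + 6000000*20 = 132051280

132051280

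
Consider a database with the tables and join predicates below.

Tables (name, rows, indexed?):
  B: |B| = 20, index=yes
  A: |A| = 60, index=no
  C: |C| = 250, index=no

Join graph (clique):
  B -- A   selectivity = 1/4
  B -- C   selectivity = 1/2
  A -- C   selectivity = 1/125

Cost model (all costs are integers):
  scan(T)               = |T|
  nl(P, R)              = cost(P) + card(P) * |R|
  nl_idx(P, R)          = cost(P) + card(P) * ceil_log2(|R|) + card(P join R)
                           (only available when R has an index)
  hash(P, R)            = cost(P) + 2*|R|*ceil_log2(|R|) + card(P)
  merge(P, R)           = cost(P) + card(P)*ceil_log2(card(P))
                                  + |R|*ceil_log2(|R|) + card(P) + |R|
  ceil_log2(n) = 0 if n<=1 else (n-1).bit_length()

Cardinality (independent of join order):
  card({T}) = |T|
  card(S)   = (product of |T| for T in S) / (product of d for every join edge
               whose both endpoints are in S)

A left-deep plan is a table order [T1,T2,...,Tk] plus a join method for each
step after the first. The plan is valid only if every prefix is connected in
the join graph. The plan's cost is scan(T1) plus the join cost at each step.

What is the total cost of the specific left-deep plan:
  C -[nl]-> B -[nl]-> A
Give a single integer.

155250

step 1: scan C: cost=250, card=250
step 2: join B via nl
    card(P join B) = 250*20/(2) = 2500
    cost = 250 + 250*20 = 5250
step 3: join A via nl
    card(P join A) = 2500*60/(4*125) = 300
    cost = 5250 + 2500*60 = 155250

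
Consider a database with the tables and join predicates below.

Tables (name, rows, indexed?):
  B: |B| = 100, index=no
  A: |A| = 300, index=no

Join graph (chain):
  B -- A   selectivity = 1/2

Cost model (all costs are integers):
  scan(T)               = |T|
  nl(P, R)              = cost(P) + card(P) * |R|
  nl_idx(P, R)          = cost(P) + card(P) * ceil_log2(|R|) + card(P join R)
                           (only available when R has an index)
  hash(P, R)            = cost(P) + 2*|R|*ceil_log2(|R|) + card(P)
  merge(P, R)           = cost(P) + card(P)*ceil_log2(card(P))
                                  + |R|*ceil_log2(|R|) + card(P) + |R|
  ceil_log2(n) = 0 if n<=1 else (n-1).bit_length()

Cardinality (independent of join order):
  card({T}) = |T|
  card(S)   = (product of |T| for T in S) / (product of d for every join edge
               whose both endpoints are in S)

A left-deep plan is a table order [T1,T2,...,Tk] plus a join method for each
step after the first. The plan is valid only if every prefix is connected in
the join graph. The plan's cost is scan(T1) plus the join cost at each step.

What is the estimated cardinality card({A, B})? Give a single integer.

15000

Tables in S: A(300), B(100)
Edges inside S: B-A(d=2)
numerator = 300 * 100 = 30000
denominator = 2 = 2
card(S) = 30000 / 2 = 15000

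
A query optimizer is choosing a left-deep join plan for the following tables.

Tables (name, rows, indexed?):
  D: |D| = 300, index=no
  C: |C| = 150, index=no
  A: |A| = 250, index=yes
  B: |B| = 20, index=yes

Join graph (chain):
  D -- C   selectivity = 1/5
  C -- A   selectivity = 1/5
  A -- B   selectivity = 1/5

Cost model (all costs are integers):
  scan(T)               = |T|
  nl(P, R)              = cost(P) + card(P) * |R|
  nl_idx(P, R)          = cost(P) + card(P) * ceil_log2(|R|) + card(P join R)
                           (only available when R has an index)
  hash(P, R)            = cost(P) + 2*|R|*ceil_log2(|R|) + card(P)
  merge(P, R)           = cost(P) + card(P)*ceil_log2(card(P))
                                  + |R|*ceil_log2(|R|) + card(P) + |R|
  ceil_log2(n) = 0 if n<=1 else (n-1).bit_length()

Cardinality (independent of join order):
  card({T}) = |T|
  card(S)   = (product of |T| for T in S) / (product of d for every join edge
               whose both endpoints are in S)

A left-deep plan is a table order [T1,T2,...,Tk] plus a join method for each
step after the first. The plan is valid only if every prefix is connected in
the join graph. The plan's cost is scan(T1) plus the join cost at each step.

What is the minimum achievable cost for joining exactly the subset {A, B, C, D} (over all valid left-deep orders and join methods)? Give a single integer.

39500

Selinger DP over subsets of {A,B,C,D}:
  {D}: scan cost=300, card=300
  {C}: scan cost=150, card=150
  {A}: scan cost=250, card=250
  {B}: scan cost=20, card=20
  {CD}: card=9000; try (C,hash)→3000, (D,merge)→4500, (C,merge)→4650, (D,hash)→5700, (D,nl)→45150, (C,nl)→45300; best=3000 via (C,hash)
  {AC}: card=7500; try (C,hash)→2900, (A,merge)→3750, (C,merge)→3850, (A,hash)→4300, (A,nl_idx)→8850, (A,nl)→37650 …(+1); best=2900 via (C,hash)
  {AB}: card=1000; try (B,hash)→700, (A,nl_idx)→1180, (A,merge)→2390, (B,nl_idx)→2500, (B,merge)→2620, (A,hash)→4040 …(+2); best=700 via (B,hash)
  {ACD}: card=450000; try (D,hash)→15800, (A,hash)→16000, (D,merge)→110900, (A,merge)→140250, (A,nl_idx)→525000, (D,nl)→2252900 …(+1); best=15800 via (D,hash)
  {ABC}: card=30000; try (C,hash)→4100, (B,hash)→10600, (C,merge)→13050, (B,nl_idx)→70400, (B,merge)→108020, (C,nl)→150700 …(+1); best=4100 via (C,hash)
  {ABCD}: card=1800000; try (D,hash)→39500, (B,hash)→466000, (D,merge)→487100, (B,nl_idx)→4065800, (D,nl)→9004100, (B,nl)→9015800 …(+1); best=39500 via (D,hash)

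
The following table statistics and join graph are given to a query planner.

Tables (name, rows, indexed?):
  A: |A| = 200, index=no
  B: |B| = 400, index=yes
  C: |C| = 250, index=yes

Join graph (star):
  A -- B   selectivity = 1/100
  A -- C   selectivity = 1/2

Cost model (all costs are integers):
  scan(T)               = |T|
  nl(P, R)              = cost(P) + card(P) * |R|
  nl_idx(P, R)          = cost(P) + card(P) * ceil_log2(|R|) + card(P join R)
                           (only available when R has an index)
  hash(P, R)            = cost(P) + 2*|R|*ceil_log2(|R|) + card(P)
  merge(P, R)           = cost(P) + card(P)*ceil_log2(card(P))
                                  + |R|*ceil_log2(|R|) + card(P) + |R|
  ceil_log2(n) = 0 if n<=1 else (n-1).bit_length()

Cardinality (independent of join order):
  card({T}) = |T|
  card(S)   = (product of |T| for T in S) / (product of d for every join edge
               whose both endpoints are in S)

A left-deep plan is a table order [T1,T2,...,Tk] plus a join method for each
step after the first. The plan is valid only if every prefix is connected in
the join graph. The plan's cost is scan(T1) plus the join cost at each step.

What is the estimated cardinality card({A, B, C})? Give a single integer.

Tables in S: A(200), B(400), C(250)
Edges inside S: A-B(d=100), A-C(d=2)
numerator = 200 * 400 * 250 = 20000000
denominator = 100 * 2 = 200
card(S) = 20000000 / 200 = 100000

100000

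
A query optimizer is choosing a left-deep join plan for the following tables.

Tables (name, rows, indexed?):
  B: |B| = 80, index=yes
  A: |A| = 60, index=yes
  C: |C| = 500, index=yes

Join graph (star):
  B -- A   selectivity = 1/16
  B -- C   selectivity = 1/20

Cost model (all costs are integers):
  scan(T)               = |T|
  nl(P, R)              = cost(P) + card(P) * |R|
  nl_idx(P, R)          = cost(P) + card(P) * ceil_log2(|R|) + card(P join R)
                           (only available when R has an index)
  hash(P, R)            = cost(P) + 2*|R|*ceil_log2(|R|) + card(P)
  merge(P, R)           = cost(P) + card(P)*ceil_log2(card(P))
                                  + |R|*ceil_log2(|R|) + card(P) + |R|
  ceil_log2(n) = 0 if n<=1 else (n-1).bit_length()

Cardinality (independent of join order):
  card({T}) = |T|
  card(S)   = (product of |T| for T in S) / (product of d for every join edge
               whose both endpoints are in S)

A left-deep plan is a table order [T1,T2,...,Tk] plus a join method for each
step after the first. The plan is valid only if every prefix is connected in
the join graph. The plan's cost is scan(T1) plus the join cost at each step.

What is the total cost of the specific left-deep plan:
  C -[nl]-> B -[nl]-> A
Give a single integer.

160500

step 1: scan C: cost=500, card=500
step 2: join B via nl
    card(P join B) = 500*80/(20) = 2000
    cost = 500 + 500*80 = 40500
step 3: join A via nl
    card(P join A) = 2000*60/(16) = 7500
    cost = 40500 + 2000*60 = 160500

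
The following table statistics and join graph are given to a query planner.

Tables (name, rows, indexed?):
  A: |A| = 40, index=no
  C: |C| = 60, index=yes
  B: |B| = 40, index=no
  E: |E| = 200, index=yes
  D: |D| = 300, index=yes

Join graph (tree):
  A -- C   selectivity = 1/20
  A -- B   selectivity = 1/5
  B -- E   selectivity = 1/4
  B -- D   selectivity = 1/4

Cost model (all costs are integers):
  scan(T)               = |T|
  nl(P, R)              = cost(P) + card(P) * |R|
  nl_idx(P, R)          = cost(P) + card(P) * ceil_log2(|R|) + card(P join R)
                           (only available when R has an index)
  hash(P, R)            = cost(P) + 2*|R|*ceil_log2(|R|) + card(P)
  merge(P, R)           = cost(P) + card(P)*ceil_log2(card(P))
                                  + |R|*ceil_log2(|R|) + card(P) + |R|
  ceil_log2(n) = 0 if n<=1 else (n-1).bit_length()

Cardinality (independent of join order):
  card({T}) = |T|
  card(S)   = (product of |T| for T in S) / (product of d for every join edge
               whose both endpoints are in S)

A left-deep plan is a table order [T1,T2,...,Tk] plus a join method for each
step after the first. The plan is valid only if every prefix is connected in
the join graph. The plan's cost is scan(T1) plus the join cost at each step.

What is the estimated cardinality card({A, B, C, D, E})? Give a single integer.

3600000

Tables in S: A(40), B(40), C(60), D(300), E(200)
Edges inside S: A-C(d=20), A-B(d=5), B-E(d=4), B-D(d=4)
numerator = 40 * 40 * 60 * 300 * 200 = 5760000000
denominator = 20 * 5 * 4 * 4 = 1600
card(S) = 5760000000 / 1600 = 3600000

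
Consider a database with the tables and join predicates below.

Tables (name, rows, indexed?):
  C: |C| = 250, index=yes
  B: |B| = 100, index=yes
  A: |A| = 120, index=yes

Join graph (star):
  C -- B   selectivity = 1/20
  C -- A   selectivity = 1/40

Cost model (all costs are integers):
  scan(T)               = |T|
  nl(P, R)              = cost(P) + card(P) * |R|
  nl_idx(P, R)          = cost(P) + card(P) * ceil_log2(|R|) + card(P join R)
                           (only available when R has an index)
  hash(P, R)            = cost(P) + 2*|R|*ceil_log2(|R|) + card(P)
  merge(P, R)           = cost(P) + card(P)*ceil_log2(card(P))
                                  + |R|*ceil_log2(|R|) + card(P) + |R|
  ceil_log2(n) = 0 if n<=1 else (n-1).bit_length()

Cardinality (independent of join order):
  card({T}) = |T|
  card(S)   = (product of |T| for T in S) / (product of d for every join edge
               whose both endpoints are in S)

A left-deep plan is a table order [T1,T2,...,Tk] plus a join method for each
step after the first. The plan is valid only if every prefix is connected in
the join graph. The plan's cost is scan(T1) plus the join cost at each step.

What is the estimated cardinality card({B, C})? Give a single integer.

1250

Tables in S: B(100), C(250)
Edges inside S: C-B(d=20)
numerator = 100 * 250 = 25000
denominator = 20 = 20
card(S) = 25000 / 20 = 1250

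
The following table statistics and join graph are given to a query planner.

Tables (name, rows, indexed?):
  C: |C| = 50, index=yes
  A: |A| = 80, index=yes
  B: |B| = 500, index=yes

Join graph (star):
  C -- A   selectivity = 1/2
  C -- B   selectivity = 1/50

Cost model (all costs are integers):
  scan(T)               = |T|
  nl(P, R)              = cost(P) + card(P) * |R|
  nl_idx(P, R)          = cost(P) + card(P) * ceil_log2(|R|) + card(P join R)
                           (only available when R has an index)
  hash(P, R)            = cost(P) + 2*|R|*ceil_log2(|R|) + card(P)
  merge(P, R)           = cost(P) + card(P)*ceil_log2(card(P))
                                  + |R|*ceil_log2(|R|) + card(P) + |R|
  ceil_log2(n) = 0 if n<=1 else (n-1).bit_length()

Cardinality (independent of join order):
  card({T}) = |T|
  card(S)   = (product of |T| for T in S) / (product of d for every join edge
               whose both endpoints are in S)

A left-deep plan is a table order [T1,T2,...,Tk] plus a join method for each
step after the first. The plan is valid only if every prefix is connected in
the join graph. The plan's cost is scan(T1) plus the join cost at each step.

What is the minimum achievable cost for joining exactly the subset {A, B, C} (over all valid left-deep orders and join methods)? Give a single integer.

Selinger DP over subsets of {A,B,C}:
  {C}: scan cost=50, card=50
  {A}: scan cost=80, card=80
  {B}: scan cost=500, card=500
  {AC}: card=2000; try (C,hash)→760, (A,merge)→1040, (C,merge)→1070, (A,hash)→1220, (A,nl_idx)→2400, (C,nl_idx)→2560 …(+2); best=760 via (C,hash)
  {BC}: card=500; try (B,nl_idx)→1000, (C,hash)→1600, (C,nl_idx)→4000, (B,merge)→5400, (C,merge)→5850, (B,hash)→9100 …(+2); best=1000 via (B,nl_idx)
  {ABC}: card=20000; try (A,hash)→2620, (A,merge)→6640, (B,hash)→11760, (A,nl_idx)→24500, (B,merge)→29760, (B,nl_idx)→38760 …(+2); best=2620 via (A,hash)

2620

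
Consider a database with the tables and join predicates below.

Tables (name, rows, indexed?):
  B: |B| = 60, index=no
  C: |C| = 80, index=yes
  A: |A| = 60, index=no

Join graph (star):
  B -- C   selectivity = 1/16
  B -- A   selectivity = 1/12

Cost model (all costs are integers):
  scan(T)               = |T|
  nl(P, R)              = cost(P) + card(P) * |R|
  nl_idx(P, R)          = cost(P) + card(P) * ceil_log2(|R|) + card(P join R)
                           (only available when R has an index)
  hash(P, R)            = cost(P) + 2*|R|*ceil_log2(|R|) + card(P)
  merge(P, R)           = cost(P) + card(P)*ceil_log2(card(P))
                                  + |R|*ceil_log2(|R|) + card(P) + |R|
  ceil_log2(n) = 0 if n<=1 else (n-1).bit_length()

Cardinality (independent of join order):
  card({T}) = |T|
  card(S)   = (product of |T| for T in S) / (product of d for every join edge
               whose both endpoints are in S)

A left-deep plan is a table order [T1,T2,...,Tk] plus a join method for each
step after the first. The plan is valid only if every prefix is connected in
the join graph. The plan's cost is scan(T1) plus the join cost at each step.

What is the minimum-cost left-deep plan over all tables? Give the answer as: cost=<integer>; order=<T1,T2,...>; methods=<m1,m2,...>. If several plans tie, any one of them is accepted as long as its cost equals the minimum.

Selinger DP (subsets sized 1..n):
  {B}: scan cost=60, card=60
  {C}: scan cost=80, card=80
  {A}: scan cost=60, card=60
  {BC}: card=300; try (C,nl_idx)→780, (B,hash)→880, (C,merge)→1120, (B,merge)→1140, (C,hash)→1240, (C,nl)→4860 …(+1); best=780 via (C,nl_idx)
  {AB}: card=300; try (B,hash)→840, (A,hash)→840, (B,merge)→900, (A,merge)→900, (B,nl)→3660, (A,nl)→3660; best=840 via (B,hash)
  {ABC}: card=1500; try (A,hash)→1800, (C,hash)→2260, (A,merge)→4200, (C,nl_idx)→4440, (C,merge)→4480, (A,nl)→18780 …(+1); best=1800 via (A,hash)

cost=1800; order=B,C,A; methods=nl_idx,hash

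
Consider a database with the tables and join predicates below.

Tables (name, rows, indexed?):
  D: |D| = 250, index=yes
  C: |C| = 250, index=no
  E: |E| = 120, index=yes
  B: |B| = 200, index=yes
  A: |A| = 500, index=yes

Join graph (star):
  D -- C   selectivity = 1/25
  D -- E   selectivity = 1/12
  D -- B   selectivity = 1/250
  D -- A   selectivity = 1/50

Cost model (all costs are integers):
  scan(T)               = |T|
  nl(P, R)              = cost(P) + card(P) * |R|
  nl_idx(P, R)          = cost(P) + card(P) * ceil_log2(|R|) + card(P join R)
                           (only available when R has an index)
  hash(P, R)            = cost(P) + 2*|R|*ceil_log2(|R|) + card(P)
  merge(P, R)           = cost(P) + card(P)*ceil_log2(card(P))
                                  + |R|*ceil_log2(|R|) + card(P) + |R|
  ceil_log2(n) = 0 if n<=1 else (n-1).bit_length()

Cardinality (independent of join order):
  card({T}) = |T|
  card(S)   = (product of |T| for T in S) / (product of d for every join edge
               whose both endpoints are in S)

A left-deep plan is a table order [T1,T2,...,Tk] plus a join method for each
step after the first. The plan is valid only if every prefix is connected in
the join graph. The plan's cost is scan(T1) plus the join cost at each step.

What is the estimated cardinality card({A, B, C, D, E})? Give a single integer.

200000

Tables in S: A(500), B(200), C(250), D(250), E(120)
Edges inside S: D-C(d=25), D-E(d=12), D-B(d=250), D-A(d=50)
numerator = 500 * 200 * 250 * 250 * 120 = 750000000000
denominator = 25 * 12 * 250 * 50 = 3750000
card(S) = 750000000000 / 3750000 = 200000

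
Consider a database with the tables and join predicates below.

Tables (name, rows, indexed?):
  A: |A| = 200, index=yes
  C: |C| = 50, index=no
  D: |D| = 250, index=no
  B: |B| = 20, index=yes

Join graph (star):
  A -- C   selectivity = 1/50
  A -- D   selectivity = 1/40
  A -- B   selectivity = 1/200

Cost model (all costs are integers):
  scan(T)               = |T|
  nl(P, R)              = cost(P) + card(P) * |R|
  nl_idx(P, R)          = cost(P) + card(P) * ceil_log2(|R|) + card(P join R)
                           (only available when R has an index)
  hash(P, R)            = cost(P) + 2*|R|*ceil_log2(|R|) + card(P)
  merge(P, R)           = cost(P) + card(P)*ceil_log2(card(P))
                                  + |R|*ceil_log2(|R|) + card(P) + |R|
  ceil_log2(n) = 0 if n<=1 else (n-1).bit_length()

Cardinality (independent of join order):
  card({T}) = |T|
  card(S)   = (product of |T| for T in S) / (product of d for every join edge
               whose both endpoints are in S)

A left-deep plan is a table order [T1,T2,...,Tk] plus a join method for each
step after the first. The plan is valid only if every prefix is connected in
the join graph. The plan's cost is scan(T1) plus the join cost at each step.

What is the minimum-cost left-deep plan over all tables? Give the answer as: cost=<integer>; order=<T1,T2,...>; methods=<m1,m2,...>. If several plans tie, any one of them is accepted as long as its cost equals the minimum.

cost=3040; order=B,A,C,D; methods=nl_idx,merge,merge

Selinger DP (subsets sized 1..n):
  {A}: scan cost=200, card=200
  {C}: scan cost=50, card=50
  {D}: scan cost=250, card=250
  {B}: scan cost=20, card=20
  {AC}: card=200; try (A,nl_idx)→650, (C,hash)→1000, (A,merge)→2200, (C,merge)→2350, (A,hash)→3300, (A,nl)→10050 …(+1); best=650 via (A,nl_idx)
  {AD}: card=1250; try (A,nl_idx)→3500, (A,hash)→3700, (D,merge)→4250, (A,merge)→4300, (D,hash)→4400, (D,nl)→50200 …(+1); best=3500 via (A,nl_idx)
  {AB}: card=20; try (A,nl_idx)→200, (B,hash)→600, (B,nl_idx)→1220, (A,merge)→1940, (B,merge)→2120, (A,hash)→3240 …(+2); best=200 via (A,nl_idx)
  {ACD}: card=1250; try (D,merge)→4700, (D,hash)→4850, (C,hash)→5350, (C,merge)→18850, (D,nl)→50650, (C,nl)→66000; best=4700 via (D,merge)
  {ABC}: card=20; try (C,merge)→670, (C,hash)→820, (B,hash)→1050, (C,nl)→1200, (B,nl_idx)→1670, (B,merge)→2570 …(+1); best=670 via (C,merge)
  {ABD}: card=125; try (D,merge)→2570, (D,hash)→4220, (B,hash)→4950, (D,nl)→5200, (B,nl_idx)→9875, (B,merge)→18620 …(+1); best=2570 via (D,merge)
  {ABCD}: card=125; try (D,merge)→3040, (C,hash)→3295, (C,merge)→3920, (D,hash)→4690, (D,nl)→5670, (B,hash)→6150 …(+4); best=3040 via (D,merge)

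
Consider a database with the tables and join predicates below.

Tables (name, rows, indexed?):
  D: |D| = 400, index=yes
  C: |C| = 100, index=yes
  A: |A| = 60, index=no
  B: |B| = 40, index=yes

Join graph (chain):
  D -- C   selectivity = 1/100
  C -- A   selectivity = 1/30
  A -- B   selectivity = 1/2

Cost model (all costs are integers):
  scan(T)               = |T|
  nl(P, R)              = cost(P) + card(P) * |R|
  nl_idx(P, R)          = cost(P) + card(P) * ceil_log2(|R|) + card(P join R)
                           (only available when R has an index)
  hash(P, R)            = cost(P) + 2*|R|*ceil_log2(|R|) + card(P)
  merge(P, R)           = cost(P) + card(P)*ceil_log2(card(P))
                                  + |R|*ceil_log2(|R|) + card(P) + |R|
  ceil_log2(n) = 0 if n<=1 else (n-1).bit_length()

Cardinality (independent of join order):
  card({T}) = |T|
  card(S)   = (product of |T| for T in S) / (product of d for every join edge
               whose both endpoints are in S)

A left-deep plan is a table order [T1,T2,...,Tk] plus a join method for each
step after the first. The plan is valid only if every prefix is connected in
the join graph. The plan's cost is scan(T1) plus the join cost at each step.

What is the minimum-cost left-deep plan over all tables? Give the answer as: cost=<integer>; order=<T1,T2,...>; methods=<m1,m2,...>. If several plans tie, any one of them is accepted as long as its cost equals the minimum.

Selinger DP (subsets sized 1..n):
  {D}: scan cost=400, card=400
  {C}: scan cost=100, card=100
  {A}: scan cost=60, card=60
  {B}: scan cost=40, card=40
  {CD}: card=400; try (D,nl_idx)→1400, (C,hash)→2200, (C,nl_idx)→3600, (D,merge)→4900, (C,merge)→5200, (D,hash)→7400 …(+2); best=1400 via (D,nl_idx)
  {AC}: card=200; try (C,nl_idx)→680, (A,hash)→920, (C,merge)→1280, (A,merge)→1320, (C,hash)→1520, (C,nl)→6060 …(+1); best=680 via (C,nl_idx)
  {AB}: card=1200; try (B,hash)→600, (A,merge)→740, (B,merge)→760, (A,hash)→800, (B,nl_idx)→1620, (A,nl)→2440 …(+1); best=600 via (B,hash)
  {ACD}: card=800; try (A,hash)→2520, (D,nl_idx)→3280, (A,merge)→5820, (D,merge)→6480, (D,hash)→8080, (A,nl)→25400 …(+1); best=2520 via (A,hash)
  {ABC}: card=4000; try (B,hash)→1360, (B,merge)→2760, (C,hash)→3200, (B,nl_idx)→5880, (B,nl)→8680, (C,nl_idx)→13000 …(+2); best=1360 via (B,hash)
  {ABCD}: card=16000; try (B,hash)→3800, (B,merge)→11600, (D,hash)→12560, (B,nl_idx)→23320, (B,nl)→34520, (D,nl_idx)→53360 …(+2); best=3800 via (B,hash)

cost=3800; order=C,D,A,B; methods=nl_idx,hash,hash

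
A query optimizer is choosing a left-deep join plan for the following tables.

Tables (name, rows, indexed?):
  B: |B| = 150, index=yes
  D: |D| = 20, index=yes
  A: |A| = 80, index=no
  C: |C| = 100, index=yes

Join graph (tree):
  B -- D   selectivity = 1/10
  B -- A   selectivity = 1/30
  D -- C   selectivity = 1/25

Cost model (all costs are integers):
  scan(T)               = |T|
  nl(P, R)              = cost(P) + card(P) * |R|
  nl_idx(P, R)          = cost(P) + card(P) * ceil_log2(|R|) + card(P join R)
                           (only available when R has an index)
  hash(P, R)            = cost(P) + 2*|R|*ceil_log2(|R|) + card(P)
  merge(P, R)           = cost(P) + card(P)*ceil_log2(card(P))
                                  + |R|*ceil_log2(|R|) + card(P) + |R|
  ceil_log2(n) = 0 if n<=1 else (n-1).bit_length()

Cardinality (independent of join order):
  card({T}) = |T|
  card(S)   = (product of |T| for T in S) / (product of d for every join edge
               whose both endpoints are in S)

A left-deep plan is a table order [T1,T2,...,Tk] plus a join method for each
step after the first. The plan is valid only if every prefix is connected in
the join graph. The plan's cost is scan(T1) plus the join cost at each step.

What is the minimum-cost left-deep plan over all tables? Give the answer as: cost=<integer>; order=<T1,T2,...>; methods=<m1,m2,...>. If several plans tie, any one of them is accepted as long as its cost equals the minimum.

Selinger DP (subsets sized 1..n):
  {B}: scan cost=150, card=150
  {D}: scan cost=20, card=20
  {A}: scan cost=80, card=80
  {C}: scan cost=100, card=100
  {BD}: card=300; try (B,nl_idx)→480, (D,hash)→500, (D,nl_idx)→1200, (B,merge)→1490, (D,merge)→1620, (B,hash)→2440 …(+2); best=480 via (B,nl_idx)
  {AB}: card=400; try (B,nl_idx)→1120, (A,hash)→1420, (B,merge)→2070, (A,merge)→2140, (B,hash)→2560, (B,nl)→12080 …(+1); best=1120 via (B,nl_idx)
  {CD}: card=80; try (C,nl_idx)→240, (D,hash)→400, (D,nl_idx)→680, (C,merge)→940, (D,merge)→1020, (C,hash)→1440 …(+2); best=240 via (C,nl_idx)
  {ABD}: card=800; try (D,hash)→1720, (A,hash)→1900, (D,nl_idx)→3920, (A,merge)→4120, (D,merge)→5240, (D,nl)→9120 …(+1); best=1720 via (D,hash)
  {BCD}: card=1200; try (B,nl_idx)→2080, (C,hash)→2180, (B,merge)→2230, (B,hash)→2720, (C,nl_idx)→3780, (C,merge)→4280 …(+2); best=2080 via (B,nl_idx)
  {ABCD}: card=3200; try (C,hash)→3920, (A,hash)→4400, (C,nl_idx)→10520, (C,merge)→11320, (A,merge)→17120, (C,nl)→81720 …(+1); best=3920 via (C,hash)

cost=3920; order=A,B,D,C; methods=nl_idx,hash,hash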